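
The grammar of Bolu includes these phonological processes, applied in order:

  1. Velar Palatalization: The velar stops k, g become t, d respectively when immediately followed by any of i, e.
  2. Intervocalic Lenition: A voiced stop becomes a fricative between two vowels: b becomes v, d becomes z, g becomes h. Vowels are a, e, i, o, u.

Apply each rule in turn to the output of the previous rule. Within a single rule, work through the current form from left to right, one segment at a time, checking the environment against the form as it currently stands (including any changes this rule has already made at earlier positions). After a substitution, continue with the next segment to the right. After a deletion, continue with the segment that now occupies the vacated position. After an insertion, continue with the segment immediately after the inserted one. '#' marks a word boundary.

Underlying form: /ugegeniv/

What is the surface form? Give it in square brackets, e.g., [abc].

1 Velar Palatalization: [ugegeniv] → [udedeniv]
2 Intervocalic Lenition: [udedeniv] → [uzezeniv]

[uzezeniv]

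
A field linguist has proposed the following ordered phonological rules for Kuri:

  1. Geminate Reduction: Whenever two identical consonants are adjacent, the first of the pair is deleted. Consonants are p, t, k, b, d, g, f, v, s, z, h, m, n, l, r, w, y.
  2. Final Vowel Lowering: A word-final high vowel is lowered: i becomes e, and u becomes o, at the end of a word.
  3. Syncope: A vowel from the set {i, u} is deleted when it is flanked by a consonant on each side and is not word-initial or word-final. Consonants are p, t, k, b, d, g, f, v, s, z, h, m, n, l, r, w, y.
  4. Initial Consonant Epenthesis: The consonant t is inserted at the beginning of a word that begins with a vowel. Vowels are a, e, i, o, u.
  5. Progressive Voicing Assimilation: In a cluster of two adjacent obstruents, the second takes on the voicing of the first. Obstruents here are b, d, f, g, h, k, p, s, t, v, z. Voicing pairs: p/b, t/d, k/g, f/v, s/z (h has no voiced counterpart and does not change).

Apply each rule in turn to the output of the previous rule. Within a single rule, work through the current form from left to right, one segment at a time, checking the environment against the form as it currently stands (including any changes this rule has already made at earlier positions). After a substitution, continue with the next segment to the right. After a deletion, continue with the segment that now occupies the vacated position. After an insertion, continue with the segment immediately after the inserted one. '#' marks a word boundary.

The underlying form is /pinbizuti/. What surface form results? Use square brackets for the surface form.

1 Geminate Reduction: no change — [pinbizuti]
2 Final Vowel Lowering: [pinbizuti] → [pinbizute]
3 Syncope: [pinbizute] → [pnbzte]
4 Initial Consonant Epenthesis: no change — [pnbzte]
5 Progressive Voicing Assimilation: [pnbzte] → [pnbzde]

[pnbzde]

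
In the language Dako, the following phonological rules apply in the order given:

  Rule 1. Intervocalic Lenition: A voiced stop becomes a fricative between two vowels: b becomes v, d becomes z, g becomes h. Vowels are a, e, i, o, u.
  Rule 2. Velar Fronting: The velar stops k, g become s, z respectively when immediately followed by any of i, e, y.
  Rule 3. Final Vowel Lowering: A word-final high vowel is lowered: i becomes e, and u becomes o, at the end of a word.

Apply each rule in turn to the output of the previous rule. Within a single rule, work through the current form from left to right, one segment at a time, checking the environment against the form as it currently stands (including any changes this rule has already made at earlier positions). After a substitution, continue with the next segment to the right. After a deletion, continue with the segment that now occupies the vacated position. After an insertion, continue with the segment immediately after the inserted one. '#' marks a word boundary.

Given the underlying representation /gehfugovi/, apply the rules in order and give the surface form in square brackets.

Rule 1 Intervocalic Lenition: [gehfugovi] → [gehfuhovi]
Rule 2 Velar Fronting: [gehfuhovi] → [zehfuhovi]
Rule 3 Final Vowel Lowering: [zehfuhovi] → [zehfuhove]

[zehfuhove]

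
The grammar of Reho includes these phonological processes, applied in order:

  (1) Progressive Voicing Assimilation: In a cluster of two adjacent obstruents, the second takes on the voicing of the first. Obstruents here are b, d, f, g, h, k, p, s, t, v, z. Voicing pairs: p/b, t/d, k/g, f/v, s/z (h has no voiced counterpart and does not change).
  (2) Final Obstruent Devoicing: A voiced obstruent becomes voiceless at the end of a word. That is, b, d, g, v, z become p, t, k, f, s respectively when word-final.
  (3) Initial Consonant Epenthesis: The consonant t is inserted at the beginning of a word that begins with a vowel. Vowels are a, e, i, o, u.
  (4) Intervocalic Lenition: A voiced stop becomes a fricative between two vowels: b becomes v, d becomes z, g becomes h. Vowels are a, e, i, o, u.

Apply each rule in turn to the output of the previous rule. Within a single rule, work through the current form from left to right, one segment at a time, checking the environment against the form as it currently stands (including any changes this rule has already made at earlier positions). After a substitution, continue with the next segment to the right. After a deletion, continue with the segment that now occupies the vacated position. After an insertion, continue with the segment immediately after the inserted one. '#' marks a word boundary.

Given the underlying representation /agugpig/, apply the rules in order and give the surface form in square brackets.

[tahugbik]

(1) Progressive Voicing Assimilation: [agugpig] → [agugbig]
(2) Final Obstruent Devoicing: [agugbig] → [agugbik]
(3) Initial Consonant Epenthesis: [agugbik] → [tagugbik]
(4) Intervocalic Lenition: [tagugbik] → [tahugbik]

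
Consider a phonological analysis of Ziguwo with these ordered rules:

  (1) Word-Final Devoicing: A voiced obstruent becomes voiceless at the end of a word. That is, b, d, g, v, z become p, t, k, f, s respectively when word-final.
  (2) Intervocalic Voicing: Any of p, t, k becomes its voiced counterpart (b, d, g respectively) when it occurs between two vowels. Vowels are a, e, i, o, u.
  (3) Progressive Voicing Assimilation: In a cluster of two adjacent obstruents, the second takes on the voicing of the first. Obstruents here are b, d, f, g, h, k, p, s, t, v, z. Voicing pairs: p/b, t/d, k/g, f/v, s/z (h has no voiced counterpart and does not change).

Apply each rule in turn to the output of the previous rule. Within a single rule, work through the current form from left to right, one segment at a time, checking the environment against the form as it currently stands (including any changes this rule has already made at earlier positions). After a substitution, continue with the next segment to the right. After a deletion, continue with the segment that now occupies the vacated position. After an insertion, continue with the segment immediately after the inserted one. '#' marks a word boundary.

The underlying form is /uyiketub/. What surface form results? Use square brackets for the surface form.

(1) Word-Final Devoicing: [uyiketub] → [uyiketup]
(2) Intervocalic Voicing: [uyiketup] → [uyigedup]
(3) Progressive Voicing Assimilation: no change — [uyigedup]

[uyigedup]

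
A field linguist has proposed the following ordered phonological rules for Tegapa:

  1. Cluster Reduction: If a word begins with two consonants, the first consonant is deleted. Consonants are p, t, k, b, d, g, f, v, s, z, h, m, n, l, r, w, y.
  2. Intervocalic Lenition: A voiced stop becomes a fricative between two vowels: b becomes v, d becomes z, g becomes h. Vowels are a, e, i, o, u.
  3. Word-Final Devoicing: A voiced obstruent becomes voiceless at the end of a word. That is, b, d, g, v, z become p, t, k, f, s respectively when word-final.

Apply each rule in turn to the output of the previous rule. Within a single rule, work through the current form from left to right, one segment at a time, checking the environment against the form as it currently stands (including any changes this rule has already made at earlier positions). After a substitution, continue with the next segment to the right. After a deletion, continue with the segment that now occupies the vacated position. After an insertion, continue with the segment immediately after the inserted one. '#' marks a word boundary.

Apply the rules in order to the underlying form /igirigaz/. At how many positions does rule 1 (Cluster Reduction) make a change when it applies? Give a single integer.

0

1 Cluster Reduction: no change — [igirigaz]
2 Intervocalic Lenition: [igirigaz] → [ihirihaz]
3 Word-Final Devoicing: [ihirihaz] → [ihirihas]
Rule 1 changed 0 position(s).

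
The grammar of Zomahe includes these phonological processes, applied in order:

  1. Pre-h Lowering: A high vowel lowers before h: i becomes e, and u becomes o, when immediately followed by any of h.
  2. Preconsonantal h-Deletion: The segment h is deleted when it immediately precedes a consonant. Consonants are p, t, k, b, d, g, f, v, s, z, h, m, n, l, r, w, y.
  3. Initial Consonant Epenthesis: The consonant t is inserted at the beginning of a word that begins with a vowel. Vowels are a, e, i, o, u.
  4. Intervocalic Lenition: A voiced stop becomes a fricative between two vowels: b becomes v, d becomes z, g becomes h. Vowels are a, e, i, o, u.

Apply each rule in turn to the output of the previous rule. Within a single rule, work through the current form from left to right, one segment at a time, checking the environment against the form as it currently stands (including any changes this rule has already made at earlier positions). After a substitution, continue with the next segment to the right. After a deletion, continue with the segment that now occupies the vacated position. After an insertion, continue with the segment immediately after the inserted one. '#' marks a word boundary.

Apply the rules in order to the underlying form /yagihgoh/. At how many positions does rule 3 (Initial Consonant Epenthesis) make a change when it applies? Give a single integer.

0

1 Pre-h Lowering: [yagihgoh] → [yagehgoh]
2 Preconsonantal h-Deletion: [yagehgoh] → [yagegoh]
3 Initial Consonant Epenthesis: no change — [yagegoh]
4 Intervocalic Lenition: [yagegoh] → [yahehoh]
Rule 3 changed 0 position(s).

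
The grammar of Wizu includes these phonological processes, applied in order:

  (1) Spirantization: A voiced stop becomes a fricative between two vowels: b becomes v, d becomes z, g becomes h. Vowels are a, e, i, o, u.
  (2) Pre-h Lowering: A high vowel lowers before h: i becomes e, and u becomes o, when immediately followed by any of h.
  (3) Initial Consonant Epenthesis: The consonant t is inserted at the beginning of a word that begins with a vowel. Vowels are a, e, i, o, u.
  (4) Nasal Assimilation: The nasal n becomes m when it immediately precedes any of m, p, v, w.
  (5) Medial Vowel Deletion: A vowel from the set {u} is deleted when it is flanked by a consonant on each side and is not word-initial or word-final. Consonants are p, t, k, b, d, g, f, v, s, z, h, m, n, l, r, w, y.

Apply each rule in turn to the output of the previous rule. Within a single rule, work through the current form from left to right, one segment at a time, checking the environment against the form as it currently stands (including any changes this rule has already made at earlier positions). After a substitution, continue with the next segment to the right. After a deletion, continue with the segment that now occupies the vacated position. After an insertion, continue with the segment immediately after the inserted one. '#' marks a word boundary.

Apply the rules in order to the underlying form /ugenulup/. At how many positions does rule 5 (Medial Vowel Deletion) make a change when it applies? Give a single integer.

2

(1) Spirantization: [ugenulup] → [uhenulup]
(2) Pre-h Lowering: [uhenulup] → [ohenulup]
(3) Initial Consonant Epenthesis: [ohenulup] → [tohenulup]
(4) Nasal Assimilation: no change — [tohenulup]
(5) Medial Vowel Deletion: [tohenulup] → [tohenlp]
Rule 5 changed 2 position(s).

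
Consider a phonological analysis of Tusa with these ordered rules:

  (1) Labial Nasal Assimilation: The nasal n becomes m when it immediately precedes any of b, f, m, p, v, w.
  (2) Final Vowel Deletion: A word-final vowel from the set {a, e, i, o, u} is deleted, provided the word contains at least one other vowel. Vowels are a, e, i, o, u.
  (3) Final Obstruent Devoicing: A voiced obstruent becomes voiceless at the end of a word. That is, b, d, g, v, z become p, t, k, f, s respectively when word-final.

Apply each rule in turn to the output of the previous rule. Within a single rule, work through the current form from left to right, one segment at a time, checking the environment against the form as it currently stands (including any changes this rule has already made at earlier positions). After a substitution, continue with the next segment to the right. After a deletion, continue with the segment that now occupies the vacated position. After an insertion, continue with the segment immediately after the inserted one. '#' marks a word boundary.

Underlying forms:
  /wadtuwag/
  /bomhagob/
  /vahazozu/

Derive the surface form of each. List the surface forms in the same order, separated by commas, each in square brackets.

/wadtuwag/:
  (1) Labial Nasal Assimilation: no change — [wadtuwag]
  (2) Final Vowel Deletion: no change — [wadtuwag]
  (3) Final Obstruent Devoicing: [wadtuwag] → [wadtuwak]
/bomhagob/:
  (1) Labial Nasal Assimilation: no change — [bomhagob]
  (2) Final Vowel Deletion: no change — [bomhagob]
  (3) Final Obstruent Devoicing: [bomhagob] → [bomhagop]
/vahazozu/:
  (1) Labial Nasal Assimilation: no change — [vahazozu]
  (2) Final Vowel Deletion: [vahazozu] → [vahazoz]
  (3) Final Obstruent Devoicing: [vahazoz] → [vahazos]

[wadtuwak], [bomhagop], [vahazos]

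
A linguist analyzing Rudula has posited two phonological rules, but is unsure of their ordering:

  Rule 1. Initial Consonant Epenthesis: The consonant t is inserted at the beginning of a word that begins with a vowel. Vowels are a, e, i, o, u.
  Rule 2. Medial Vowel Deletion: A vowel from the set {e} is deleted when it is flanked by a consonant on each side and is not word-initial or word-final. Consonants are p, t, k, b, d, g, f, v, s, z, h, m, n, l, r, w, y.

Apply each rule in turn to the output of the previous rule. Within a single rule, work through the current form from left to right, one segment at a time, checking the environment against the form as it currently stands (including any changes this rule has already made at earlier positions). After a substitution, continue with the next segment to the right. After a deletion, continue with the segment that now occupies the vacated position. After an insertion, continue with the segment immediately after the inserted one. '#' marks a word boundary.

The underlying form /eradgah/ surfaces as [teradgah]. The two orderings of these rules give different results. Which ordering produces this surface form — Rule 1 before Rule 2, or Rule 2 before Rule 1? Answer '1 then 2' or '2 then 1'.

2 then 1

Order 1 then 2:
  1 Initial Consonant Epenthesis: [eradgah] → [teradgah]
  2 Medial Vowel Deletion: [teradgah] → [tradgah]
  result: [tradgah]
Order 2 then 1:
  2 Medial Vowel Deletion: no change — [eradgah]
  1 Initial Consonant Epenthesis: [eradgah] → [teradgah]
  result: [teradgah]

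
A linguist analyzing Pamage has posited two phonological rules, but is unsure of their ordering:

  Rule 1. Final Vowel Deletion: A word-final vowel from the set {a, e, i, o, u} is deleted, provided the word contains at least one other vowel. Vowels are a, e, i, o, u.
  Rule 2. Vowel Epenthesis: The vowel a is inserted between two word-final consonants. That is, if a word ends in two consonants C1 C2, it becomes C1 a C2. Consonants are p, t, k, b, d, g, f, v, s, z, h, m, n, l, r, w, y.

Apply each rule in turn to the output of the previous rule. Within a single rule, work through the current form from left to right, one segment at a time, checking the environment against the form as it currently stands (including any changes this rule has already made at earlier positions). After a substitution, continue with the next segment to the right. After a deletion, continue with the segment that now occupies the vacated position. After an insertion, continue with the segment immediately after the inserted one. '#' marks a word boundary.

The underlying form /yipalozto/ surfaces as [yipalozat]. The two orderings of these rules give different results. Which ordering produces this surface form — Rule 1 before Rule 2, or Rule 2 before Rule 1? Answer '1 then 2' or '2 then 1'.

1 then 2

Order 1 then 2:
  1 Final Vowel Deletion: [yipalozto] → [yipalozt]
  2 Vowel Epenthesis: [yipalozt] → [yipalozat]
  result: [yipalozat]
Order 2 then 1:
  2 Vowel Epenthesis: no change — [yipalozto]
  1 Final Vowel Deletion: [yipalozto] → [yipalozt]
  result: [yipalozt]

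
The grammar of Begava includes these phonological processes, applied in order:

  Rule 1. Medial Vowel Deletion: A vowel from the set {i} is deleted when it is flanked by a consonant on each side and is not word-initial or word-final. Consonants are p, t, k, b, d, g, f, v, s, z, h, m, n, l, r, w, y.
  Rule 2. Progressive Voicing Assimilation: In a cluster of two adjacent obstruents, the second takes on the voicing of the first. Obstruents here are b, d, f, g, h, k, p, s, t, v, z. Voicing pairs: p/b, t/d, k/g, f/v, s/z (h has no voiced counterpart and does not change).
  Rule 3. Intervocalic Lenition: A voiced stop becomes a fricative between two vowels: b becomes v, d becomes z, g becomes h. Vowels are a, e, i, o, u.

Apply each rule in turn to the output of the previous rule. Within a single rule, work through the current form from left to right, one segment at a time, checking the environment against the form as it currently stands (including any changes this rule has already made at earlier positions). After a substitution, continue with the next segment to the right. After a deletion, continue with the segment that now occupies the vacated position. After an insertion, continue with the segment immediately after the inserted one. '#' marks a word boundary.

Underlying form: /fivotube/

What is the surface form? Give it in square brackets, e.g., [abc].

Rule 1 Medial Vowel Deletion: [fivotube] → [fvotube]
Rule 2 Progressive Voicing Assimilation: [fvotube] → [ffotube]
Rule 3 Intervocalic Lenition: [ffotube] → [ffotuve]

[ffotuve]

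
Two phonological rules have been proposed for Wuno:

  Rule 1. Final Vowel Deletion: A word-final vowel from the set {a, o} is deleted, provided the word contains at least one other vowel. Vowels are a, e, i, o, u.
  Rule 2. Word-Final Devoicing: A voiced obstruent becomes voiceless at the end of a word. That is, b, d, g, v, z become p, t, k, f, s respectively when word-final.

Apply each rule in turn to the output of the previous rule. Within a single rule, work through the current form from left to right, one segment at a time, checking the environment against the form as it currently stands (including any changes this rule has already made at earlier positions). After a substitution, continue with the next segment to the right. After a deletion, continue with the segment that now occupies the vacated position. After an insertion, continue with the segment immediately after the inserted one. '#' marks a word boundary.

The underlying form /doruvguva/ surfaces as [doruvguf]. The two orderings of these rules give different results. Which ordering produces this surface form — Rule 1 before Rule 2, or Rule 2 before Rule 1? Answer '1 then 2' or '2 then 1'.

Order 1 then 2:
  1 Final Vowel Deletion: [doruvguva] → [doruvguv]
  2 Word-Final Devoicing: [doruvguv] → [doruvguf]
  result: [doruvguf]
Order 2 then 1:
  2 Word-Final Devoicing: no change — [doruvguva]
  1 Final Vowel Deletion: [doruvguva] → [doruvguv]
  result: [doruvguv]

1 then 2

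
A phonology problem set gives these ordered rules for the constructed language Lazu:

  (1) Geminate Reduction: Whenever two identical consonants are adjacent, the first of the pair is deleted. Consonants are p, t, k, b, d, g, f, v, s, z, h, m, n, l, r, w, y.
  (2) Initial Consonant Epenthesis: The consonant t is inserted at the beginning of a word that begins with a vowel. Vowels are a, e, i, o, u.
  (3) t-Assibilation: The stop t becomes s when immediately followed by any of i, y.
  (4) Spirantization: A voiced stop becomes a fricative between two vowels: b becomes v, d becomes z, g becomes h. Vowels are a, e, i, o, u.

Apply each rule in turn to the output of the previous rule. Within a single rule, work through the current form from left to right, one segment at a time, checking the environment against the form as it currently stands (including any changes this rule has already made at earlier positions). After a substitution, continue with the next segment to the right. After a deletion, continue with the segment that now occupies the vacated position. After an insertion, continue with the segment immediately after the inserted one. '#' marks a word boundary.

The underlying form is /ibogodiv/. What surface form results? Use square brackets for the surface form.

[sivohoziv]

(1) Geminate Reduction: no change — [ibogodiv]
(2) Initial Consonant Epenthesis: [ibogodiv] → [tibogodiv]
(3) t-Assibilation: [tibogodiv] → [sibogodiv]
(4) Spirantization: [sibogodiv] → [sivohoziv]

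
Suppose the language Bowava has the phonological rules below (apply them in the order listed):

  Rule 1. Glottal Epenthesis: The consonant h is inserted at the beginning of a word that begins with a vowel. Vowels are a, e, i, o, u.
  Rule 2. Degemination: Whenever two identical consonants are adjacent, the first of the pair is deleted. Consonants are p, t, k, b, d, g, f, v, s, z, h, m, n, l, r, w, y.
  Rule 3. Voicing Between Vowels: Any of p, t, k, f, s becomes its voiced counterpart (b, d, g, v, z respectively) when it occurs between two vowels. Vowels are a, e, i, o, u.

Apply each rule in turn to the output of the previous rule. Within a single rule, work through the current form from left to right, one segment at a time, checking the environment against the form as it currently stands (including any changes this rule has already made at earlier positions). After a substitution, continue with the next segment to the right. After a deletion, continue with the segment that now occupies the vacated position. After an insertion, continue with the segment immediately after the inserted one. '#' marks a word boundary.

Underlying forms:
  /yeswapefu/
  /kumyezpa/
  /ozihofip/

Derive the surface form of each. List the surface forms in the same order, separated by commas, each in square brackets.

/yeswapefu/:
  Rule 1 Glottal Epenthesis: no change — [yeswapefu]
  Rule 2 Degemination: no change — [yeswapefu]
  Rule 3 Voicing Between Vowels: [yeswapefu] → [yeswabevu]
/kumyezpa/:
  Rule 1 Glottal Epenthesis: no change — [kumyezpa]
  Rule 2 Degemination: no change — [kumyezpa]
  Rule 3 Voicing Between Vowels: no change — [kumyezpa]
/ozihofip/:
  Rule 1 Glottal Epenthesis: [ozihofip] → [hozihofip]
  Rule 2 Degemination: no change — [hozihofip]
  Rule 3 Voicing Between Vowels: [hozihofip] → [hozihovip]

[yeswabevu], [kumyezpa], [hozihovip]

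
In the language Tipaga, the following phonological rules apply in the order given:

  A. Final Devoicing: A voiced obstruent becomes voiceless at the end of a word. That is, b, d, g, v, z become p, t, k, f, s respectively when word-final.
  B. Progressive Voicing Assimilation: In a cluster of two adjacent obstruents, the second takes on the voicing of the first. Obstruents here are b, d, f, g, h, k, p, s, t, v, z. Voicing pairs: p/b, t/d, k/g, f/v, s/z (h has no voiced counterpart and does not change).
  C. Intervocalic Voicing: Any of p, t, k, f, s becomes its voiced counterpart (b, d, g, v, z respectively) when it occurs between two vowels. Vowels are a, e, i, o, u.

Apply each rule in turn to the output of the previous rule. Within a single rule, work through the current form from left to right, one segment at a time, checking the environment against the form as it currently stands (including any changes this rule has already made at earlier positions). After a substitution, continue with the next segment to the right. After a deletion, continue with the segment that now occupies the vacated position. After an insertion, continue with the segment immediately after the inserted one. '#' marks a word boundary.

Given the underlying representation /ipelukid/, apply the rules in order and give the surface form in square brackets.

[ibelugit]

A Final Devoicing: [ipelukid] → [ipelukit]
B Progressive Voicing Assimilation: no change — [ipelukit]
C Intervocalic Voicing: [ipelukit] → [ibelugit]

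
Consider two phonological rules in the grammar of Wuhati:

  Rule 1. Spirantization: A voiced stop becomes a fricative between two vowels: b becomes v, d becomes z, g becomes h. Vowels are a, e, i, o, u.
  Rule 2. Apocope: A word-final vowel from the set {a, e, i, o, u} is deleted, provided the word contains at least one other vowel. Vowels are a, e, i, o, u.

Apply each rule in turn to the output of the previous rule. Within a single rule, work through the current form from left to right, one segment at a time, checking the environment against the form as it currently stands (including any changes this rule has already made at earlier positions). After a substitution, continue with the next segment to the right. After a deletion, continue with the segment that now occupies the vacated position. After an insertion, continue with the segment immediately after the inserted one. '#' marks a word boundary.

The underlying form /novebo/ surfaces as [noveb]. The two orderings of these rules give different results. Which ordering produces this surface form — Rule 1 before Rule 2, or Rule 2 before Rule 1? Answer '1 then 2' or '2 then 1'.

Order 1 then 2:
  1 Spirantization: [novebo] → [novevo]
  2 Apocope: [novevo] → [novev]
  result: [novev]
Order 2 then 1:
  2 Apocope: [novebo] → [noveb]
  1 Spirantization: no change — [noveb]
  result: [noveb]

2 then 1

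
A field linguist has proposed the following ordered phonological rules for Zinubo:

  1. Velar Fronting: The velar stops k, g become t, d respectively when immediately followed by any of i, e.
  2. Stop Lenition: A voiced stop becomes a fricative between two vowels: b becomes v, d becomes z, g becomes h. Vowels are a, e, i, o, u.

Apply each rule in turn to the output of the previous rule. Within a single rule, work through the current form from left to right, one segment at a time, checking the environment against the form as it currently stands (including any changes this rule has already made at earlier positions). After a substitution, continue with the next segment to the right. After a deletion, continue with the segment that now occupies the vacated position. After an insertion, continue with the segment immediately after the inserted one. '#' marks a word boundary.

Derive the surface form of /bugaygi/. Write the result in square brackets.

[buhaydi]

1 Velar Fronting: [bugaygi] → [bugaydi]
2 Stop Lenition: [bugaydi] → [buhaydi]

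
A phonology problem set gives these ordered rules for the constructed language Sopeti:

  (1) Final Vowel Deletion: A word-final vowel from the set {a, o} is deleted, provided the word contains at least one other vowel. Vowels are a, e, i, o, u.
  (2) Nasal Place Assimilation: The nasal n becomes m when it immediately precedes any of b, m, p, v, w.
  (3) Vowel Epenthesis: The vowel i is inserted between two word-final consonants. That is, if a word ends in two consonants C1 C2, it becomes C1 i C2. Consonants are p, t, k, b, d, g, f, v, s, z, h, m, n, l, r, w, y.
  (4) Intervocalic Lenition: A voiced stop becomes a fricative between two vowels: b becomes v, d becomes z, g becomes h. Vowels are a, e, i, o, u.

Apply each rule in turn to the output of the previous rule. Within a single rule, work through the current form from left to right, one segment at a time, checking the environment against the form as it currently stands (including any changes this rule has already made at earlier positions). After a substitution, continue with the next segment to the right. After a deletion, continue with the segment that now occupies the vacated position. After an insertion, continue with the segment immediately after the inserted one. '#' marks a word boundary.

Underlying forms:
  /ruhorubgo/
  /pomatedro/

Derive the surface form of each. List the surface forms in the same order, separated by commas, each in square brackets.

/ruhorubgo/:
  (1) Final Vowel Deletion: [ruhorubgo] → [ruhorubg]
  (2) Nasal Place Assimilation: no change — [ruhorubg]
  (3) Vowel Epenthesis: [ruhorubg] → [ruhorubig]
  (4) Intervocalic Lenition: [ruhorubig] → [ruhoruvig]
/pomatedro/:
  (1) Final Vowel Deletion: [pomatedro] → [pomatedr]
  (2) Nasal Place Assimilation: no change — [pomatedr]
  (3) Vowel Epenthesis: [pomatedr] → [pomatedir]
  (4) Intervocalic Lenition: [pomatedir] → [pomatezir]

[ruhoruvig], [pomatezir]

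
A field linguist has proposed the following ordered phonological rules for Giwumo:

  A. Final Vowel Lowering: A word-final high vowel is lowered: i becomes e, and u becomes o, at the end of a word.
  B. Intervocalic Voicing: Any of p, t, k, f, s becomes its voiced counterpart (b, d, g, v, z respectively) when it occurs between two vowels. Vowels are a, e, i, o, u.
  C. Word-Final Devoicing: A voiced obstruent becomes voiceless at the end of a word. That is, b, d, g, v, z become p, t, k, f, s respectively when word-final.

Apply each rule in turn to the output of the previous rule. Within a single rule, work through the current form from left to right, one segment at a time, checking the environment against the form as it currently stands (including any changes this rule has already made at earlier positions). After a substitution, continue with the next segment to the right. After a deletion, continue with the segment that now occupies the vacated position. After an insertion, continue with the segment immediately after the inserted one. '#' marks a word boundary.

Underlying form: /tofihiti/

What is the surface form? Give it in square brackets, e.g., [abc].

[tovihide]

A Final Vowel Lowering: [tofihiti] → [tofihite]
B Intervocalic Voicing: [tofihite] → [tovihide]
C Word-Final Devoicing: no change — [tovihide]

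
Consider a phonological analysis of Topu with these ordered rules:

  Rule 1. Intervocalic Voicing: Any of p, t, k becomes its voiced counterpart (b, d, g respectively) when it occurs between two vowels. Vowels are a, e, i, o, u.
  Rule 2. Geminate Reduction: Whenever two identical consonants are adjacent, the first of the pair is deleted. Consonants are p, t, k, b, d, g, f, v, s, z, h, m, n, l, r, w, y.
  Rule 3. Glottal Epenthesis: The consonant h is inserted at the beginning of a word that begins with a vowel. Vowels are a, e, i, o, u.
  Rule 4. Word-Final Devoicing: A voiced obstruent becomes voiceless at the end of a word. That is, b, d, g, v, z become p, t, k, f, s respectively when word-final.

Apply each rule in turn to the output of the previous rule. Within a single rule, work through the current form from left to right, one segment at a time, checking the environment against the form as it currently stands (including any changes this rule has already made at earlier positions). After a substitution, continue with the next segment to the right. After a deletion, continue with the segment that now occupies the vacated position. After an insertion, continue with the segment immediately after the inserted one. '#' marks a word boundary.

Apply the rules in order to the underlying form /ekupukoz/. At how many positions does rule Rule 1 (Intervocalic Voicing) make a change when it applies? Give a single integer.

Rule 1 Intervocalic Voicing: [ekupukoz] → [egubugoz]
Rule 2 Geminate Reduction: no change — [egubugoz]
Rule 3 Glottal Epenthesis: [egubugoz] → [hegubugoz]
Rule 4 Word-Final Devoicing: [hegubugoz] → [hegubugos]
Rule Rule 1 changed 3 position(s).

3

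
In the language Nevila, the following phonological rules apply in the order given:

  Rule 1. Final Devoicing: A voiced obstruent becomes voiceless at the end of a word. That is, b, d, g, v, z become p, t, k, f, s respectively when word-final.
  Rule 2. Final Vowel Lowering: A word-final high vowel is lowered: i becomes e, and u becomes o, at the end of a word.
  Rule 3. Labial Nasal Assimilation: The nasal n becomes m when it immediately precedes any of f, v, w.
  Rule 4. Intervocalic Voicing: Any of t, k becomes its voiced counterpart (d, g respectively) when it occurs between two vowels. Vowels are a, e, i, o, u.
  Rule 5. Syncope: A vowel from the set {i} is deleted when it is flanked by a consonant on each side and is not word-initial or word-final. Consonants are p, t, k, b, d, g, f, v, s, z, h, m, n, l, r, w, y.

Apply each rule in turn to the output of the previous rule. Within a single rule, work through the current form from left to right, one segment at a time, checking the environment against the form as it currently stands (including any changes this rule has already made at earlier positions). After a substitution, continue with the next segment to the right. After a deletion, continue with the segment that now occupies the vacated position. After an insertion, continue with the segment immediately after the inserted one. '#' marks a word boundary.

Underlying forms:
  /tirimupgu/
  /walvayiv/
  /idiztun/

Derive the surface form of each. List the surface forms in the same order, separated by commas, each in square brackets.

/tirimupgu/:
  Rule 1 Final Devoicing: no change — [tirimupgu]
  Rule 2 Final Vowel Lowering: [tirimupgu] → [tirimupgo]
  Rule 3 Labial Nasal Assimilation: no change — [tirimupgo]
  Rule 4 Intervocalic Voicing: no change — [tirimupgo]
  Rule 5 Syncope: [tirimupgo] → [trmupgo]
/walvayiv/:
  Rule 1 Final Devoicing: [walvayiv] → [walvayif]
  Rule 2 Final Vowel Lowering: no change — [walvayif]
  Rule 3 Labial Nasal Assimilation: no change — [walvayif]
  Rule 4 Intervocalic Voicing: no change — [walvayif]
  Rule 5 Syncope: [walvayif] → [walvayf]
/idiztun/:
  Rule 1 Final Devoicing: no change — [idiztun]
  Rule 2 Final Vowel Lowering: no change — [idiztun]
  Rule 3 Labial Nasal Assimilation: no change — [idiztun]
  Rule 4 Intervocalic Voicing: no change — [idiztun]
  Rule 5 Syncope: [idiztun] → [idztun]

[trmupgo], [walvayf], [idztun]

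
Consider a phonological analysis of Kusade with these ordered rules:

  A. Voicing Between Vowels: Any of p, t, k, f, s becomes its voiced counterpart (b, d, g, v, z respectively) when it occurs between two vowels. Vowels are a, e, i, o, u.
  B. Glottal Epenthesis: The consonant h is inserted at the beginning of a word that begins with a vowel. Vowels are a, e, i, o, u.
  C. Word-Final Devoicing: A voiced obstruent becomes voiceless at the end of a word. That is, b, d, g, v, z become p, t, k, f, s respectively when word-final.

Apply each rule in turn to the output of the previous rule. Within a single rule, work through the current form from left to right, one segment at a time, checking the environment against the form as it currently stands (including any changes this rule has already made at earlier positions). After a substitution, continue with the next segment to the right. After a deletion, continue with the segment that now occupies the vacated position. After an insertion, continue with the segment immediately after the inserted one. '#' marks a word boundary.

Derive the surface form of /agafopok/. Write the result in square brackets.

[hagavobok]

A Voicing Between Vowels: [agafopok] → [agavobok]
B Glottal Epenthesis: [agavobok] → [hagavobok]
C Word-Final Devoicing: no change — [hagavobok]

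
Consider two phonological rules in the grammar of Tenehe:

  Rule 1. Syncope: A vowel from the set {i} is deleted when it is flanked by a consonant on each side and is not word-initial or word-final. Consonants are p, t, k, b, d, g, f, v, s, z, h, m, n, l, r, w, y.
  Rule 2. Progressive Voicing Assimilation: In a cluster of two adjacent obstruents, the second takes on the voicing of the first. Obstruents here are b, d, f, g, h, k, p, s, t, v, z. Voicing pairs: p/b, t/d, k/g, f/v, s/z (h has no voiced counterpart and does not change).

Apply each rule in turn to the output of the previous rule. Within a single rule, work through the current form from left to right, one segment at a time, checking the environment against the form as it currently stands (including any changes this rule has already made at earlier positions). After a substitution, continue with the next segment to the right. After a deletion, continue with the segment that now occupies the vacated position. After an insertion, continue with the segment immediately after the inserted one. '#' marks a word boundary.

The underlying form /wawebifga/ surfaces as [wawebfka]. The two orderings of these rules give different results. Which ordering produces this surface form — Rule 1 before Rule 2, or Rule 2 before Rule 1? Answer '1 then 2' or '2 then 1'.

Order 1 then 2:
  1 Syncope: [wawebifga] → [wawebfga]
  2 Progressive Voicing Assimilation: [wawebfga] → [wawebvga]
  result: [wawebvga]
Order 2 then 1:
  2 Progressive Voicing Assimilation: [wawebifga] → [wawebifka]
  1 Syncope: [wawebifka] → [wawebfka]
  result: [wawebfka]

2 then 1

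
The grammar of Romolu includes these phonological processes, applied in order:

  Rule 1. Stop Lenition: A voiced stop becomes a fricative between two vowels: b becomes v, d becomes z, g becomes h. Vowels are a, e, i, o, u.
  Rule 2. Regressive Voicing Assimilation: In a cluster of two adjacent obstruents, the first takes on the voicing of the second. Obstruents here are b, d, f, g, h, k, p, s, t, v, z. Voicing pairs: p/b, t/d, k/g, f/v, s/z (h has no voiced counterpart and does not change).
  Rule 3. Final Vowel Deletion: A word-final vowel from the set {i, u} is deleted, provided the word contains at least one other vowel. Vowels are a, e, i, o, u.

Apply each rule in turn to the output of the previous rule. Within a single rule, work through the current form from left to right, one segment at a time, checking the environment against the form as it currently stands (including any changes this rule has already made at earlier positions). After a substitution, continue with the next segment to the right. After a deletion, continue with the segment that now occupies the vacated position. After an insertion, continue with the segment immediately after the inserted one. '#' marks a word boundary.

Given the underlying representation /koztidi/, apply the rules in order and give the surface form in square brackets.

[kostiz]

Rule 1 Stop Lenition: [koztidi] → [koztizi]
Rule 2 Regressive Voicing Assimilation: [koztizi] → [kostizi]
Rule 3 Final Vowel Deletion: [kostizi] → [kostiz]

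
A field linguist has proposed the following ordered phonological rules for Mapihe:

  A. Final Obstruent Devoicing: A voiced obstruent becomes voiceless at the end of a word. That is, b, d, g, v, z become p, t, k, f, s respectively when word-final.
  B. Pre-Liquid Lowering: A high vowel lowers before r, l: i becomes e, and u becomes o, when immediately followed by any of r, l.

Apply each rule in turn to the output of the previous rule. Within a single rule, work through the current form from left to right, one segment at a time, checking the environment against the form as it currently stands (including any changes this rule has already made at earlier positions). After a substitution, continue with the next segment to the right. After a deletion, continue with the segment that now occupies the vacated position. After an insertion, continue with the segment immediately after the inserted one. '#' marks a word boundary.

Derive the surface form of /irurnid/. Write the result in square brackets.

[erornit]

A Final Obstruent Devoicing: [irurnid] → [irurnit]
B Pre-Liquid Lowering: [irurnit] → [erornit]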